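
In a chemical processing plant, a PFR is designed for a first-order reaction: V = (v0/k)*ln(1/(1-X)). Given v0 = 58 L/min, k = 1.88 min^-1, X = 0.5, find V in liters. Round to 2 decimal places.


V = (v0/k) * ln(1/(1-X))
V = (58/1.88) * ln(1/(1-0.5))
V = 30.851064 * ln(2.0)
V = 30.851064 * 0.693147
V = 21.38 L


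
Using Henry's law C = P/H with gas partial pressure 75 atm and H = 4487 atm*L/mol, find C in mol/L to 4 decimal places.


C = P / H
C = 75 / 4487
C = 0.0167 mol/L


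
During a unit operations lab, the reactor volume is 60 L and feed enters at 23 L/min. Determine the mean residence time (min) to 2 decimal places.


tau = V / v0
tau = 60 / 23
tau = 2.61 min


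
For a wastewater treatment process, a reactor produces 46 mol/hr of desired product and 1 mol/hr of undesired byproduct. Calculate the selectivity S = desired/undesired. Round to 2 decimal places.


S = desired product rate / undesired product rate
S = 46 / 1
S = 46.00


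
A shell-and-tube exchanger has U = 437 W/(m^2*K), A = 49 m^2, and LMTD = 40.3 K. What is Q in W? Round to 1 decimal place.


Q = U * A * LMTD
Q = 437 * 49 * 40.3
Q = 862943.9 W


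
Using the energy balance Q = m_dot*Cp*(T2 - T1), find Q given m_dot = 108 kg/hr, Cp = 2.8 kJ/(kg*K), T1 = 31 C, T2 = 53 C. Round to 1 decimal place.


Q = m_dot * Cp * (T2 - T1)
Q = 108 * 2.8 * (53 - 31)
Q = 108 * 2.8 * 22
Q = 6652.8 kJ/hr


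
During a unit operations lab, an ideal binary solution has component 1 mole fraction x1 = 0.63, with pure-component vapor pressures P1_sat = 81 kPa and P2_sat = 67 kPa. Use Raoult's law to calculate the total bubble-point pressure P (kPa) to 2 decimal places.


P = x1*P1_sat + x2*P2_sat
x2 = 1 - x1 = 1 - 0.63 = 0.37
P = 0.63*81 + 0.37*67
P = 51.03 + 24.79
P = 75.82 kPa


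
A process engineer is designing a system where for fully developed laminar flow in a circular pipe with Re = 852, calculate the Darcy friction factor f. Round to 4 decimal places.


f = 64 / Re
f = 64 / 852
f = 0.0751


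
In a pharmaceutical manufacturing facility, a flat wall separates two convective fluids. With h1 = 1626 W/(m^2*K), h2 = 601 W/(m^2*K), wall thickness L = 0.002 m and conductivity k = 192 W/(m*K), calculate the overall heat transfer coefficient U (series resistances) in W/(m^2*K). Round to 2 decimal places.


1/U = 1/h1 + L/k + 1/h2
1/U = 1/1626 + 0.002/192 + 1/601
1/U = 0.0006150062 + 1.04167e-05 + 0.0016638935
1/U = 0.0022893164
U = 436.81 W/(m^2*K)


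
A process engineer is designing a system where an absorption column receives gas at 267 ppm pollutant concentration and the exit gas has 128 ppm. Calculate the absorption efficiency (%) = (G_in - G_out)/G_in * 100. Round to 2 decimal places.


Efficiency = (G_in - G_out) / G_in * 100%
Efficiency = (267 - 128) / 267 * 100
Efficiency = 139 / 267 * 100
Efficiency = 52.06%


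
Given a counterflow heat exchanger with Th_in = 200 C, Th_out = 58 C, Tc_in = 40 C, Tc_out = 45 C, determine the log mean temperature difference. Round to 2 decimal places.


dT1 = Th_in - Tc_out = 200 - 45 = 155
dT2 = Th_out - Tc_in = 58 - 40 = 18
LMTD = (dT1 - dT2) / ln(dT1/dT2)
LMTD = (155 - 18) / ln(155/18)
LMTD = 63.63 K


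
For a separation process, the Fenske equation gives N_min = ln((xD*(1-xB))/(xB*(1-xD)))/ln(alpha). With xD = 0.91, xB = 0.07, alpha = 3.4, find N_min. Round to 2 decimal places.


N_min = ln((xD*(1-xB))/(xB*(1-xD))) / ln(alpha)
Numerator inside ln: 0.8463 / 0.0063 = 134.333333
ln(134.333333) = 4.900324
ln(alpha) = ln(3.4) = 1.223775
N_min = 4.900324 / 1.223775 = 4.00


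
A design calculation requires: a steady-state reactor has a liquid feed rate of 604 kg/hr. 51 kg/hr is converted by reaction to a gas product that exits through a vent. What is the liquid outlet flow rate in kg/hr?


Steady-state mass balance on the main outlet: F_out = F_in - F_removed
F_out = 604 - 51
F_out = 553 kg/hr


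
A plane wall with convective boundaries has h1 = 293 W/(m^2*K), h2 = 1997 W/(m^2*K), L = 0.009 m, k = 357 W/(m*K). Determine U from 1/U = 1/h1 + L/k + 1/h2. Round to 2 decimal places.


1/U = 1/h1 + L/k + 1/h2
1/U = 1/293 + 0.009/357 + 1/1997
1/U = 0.0034129693 + 2.52101e-05 + 0.0005007511
1/U = 0.0039389305
U = 253.88 W/(m^2*K)


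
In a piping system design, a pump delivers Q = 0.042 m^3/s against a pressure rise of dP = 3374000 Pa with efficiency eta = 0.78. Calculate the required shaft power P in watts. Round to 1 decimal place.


P = Q * dP / eta
P = 0.042 * 3374000 / 0.78
P = 141708.0 / 0.78
P = 181676.9 W


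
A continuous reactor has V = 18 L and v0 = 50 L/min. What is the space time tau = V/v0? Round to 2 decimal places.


tau = V / v0
tau = 18 / 50
tau = 0.36 min


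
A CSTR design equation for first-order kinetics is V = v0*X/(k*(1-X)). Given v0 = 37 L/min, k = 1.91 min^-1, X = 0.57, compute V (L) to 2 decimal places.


V = v0 * X / (k * (1 - X))
V = 37 * 0.57 / (1.91 * (1 - 0.57))
V = 21.09 / (1.91 * 0.43)
V = 21.09 / 0.8213
V = 25.68 L


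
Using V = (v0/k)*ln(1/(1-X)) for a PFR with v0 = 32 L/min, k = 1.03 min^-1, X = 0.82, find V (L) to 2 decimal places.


V = (v0/k) * ln(1/(1-X))
V = (32/1.03) * ln(1/(1-0.82))
V = 31.067961 * ln(5.555556)
V = 31.067961 * 1.714799
V = 53.28 L


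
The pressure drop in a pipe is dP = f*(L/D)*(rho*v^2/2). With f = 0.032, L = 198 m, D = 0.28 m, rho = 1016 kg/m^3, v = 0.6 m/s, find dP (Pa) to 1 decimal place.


dP = f * (L/D) * (rho*v^2/2)
dP = 0.032 * (198/0.28) * (1016*0.6^2/2)
L/D = 707.14285714
rho*v^2/2 = 1016*0.36/2 = 182.88
dP = 0.032 * 707.14285714 * 182.88
dP = 4138.3 Pa


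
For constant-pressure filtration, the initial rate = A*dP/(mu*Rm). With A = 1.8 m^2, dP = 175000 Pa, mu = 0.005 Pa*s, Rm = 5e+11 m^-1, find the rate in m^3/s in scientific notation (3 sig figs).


rate = A * dP / (mu * Rm)
rate = 1.8 * 175000 / (0.005 * 5e+11)
rate = 315000.0 / 2.500e+09
rate = 1.26e-04 m^3/s


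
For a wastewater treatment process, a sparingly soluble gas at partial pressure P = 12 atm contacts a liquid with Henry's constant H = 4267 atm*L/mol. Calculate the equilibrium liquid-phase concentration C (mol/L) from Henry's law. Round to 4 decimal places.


C = P / H
C = 12 / 4267
C = 0.0028 mol/L


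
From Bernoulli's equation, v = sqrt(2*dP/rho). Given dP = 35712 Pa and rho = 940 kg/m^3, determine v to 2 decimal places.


v = sqrt(2*dP/rho)
v = sqrt(2*35712/940)
v = sqrt(75.982979)
v = 8.72 m/s


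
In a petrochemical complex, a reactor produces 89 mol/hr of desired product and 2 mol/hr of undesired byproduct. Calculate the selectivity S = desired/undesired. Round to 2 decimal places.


S = desired product rate / undesired product rate
S = 89 / 2
S = 44.50


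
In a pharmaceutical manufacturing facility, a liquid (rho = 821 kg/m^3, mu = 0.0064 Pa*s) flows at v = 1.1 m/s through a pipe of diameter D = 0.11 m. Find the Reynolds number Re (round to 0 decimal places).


Re = rho * v * D / mu
Re = 821 * 1.1 * 0.11 / 0.0064
Re = 99.341 / 0.0064
Re = 15522


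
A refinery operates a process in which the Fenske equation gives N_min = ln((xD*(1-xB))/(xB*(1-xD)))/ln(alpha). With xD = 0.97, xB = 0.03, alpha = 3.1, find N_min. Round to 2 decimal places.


N_min = ln((xD*(1-xB))/(xB*(1-xD))) / ln(alpha)
Numerator inside ln: 0.9409 / 0.0009 = 1045.444444
ln(1045.444444) = 6.952197
ln(alpha) = ln(3.1) = 1.131402
N_min = 6.952197 / 1.131402 = 6.14


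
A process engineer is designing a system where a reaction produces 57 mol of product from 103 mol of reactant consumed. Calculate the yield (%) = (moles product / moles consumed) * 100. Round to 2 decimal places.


Yield = (moles product / moles consumed) * 100%
Yield = (57 / 103) * 100
Yield = 0.5534 * 100
Yield = 55.34%


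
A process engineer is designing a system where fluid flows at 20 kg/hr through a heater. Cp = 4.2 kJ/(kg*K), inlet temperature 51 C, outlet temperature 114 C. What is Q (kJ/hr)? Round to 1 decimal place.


Q = m_dot * Cp * (T2 - T1)
Q = 20 * 4.2 * (114 - 51)
Q = 20 * 4.2 * 63
Q = 5292.0 kJ/hr


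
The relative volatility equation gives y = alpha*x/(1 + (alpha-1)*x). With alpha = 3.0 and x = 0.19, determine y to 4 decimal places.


y = alpha*x / (1 + (alpha-1)*x)
y = 3.0*0.19 / (1 + (3.0-1)*0.19)
y = 0.57 / (1 + 0.38)
y = 0.57 / 1.38
y = 0.4130


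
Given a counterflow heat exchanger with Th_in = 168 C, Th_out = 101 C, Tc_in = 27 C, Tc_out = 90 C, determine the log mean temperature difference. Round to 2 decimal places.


dT1 = Th_in - Tc_out = 168 - 90 = 78
dT2 = Th_out - Tc_in = 101 - 27 = 74
LMTD = (dT1 - dT2) / ln(dT1/dT2)
LMTD = (78 - 74) / ln(78/74)
LMTD = 75.98 K


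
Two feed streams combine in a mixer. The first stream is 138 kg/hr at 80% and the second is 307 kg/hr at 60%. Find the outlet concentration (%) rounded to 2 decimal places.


Mass balance on solute: F1*x1 + F2*x2 = F3*x3
F3 = F1 + F2 = 138 + 307 = 445 kg/hr
x3 = (F1*x1 + F2*x2)/F3
x3 = (138*0.8 + 307*0.6) / 445
x3 = 66.20%


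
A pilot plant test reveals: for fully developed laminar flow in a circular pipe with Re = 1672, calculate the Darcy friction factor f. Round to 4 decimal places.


f = 64 / Re
f = 64 / 1672
f = 0.0383


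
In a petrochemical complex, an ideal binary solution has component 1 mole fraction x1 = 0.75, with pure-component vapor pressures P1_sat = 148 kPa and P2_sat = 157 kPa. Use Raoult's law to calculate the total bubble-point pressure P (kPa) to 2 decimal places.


P = x1*P1_sat + x2*P2_sat
x2 = 1 - x1 = 1 - 0.75 = 0.25
P = 0.75*148 + 0.25*157
P = 111.0 + 39.25
P = 150.25 kPa


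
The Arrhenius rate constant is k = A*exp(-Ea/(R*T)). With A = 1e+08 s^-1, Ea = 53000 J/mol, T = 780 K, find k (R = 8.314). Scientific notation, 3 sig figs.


k = A * exp(-Ea/(R*T))
k = 1e+08 * exp(-53000 / (8.314 * 780))
k = 1e+08 * exp(-8.172807)
k = 2.82e+04


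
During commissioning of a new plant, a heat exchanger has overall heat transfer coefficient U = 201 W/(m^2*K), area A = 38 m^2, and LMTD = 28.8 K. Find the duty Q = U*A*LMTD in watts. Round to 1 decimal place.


Q = U * A * LMTD
Q = 201 * 38 * 28.8
Q = 219974.4 W


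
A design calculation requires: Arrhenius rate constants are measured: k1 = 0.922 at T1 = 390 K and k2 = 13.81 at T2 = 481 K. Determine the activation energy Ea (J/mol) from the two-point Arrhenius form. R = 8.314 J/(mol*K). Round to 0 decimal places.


Ea = R * ln(k2/k1) / (1/T1 - 1/T2)
ln(k2/k1) = ln(13.81/0.922) = 2.706603
1/T1 - 1/T2 = 1/390 - 1/481 = 0.000485100485
Ea = 8.314 * 2.706603 / 0.000485100485
Ea = 46388 J/mol


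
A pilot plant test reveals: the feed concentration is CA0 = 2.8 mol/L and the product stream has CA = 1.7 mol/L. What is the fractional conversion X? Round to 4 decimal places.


X = (CA0 - CA) / CA0
X = (2.8 - 1.7) / 2.8
X = 1.1 / 2.8
X = 0.3929


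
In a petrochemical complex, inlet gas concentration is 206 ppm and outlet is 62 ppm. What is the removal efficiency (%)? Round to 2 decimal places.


Efficiency = (G_in - G_out) / G_in * 100%
Efficiency = (206 - 62) / 206 * 100
Efficiency = 144 / 206 * 100
Efficiency = 69.90%


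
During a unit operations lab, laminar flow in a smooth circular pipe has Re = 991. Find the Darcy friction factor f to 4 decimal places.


f = 64 / Re
f = 64 / 991
f = 0.0646


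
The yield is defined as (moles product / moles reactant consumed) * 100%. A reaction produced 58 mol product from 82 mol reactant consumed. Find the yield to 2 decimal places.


Yield = (moles product / moles consumed) * 100%
Yield = (58 / 82) * 100
Yield = 0.7073 * 100
Yield = 70.73%


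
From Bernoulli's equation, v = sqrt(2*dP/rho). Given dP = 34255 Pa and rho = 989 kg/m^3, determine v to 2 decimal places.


v = sqrt(2*dP/rho)
v = sqrt(2*34255/989)
v = sqrt(69.271992)
v = 8.32 m/s


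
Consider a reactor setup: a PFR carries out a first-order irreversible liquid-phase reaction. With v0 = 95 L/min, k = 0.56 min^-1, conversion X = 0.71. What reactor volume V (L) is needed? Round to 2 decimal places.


V = (v0/k) * ln(1/(1-X))
V = (95/0.56) * ln(1/(1-0.71))
V = 169.642857 * ln(3.448276)
V = 169.642857 * 1.237874
V = 210.00 L


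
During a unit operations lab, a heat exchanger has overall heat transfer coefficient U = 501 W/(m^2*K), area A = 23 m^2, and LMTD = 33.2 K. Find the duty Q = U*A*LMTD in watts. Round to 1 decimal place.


Q = U * A * LMTD
Q = 501 * 23 * 33.2
Q = 382563.6 W


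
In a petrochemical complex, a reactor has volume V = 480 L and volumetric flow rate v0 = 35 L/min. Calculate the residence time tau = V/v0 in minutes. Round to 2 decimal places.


tau = V / v0
tau = 480 / 35
tau = 13.71 min


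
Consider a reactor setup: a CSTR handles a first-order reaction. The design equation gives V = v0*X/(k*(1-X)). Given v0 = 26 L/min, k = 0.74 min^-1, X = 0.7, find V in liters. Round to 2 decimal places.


V = v0 * X / (k * (1 - X))
V = 26 * 0.7 / (0.74 * (1 - 0.7))
V = 18.2 / (0.74 * 0.3)
V = 18.2 / 0.222
V = 81.98 L


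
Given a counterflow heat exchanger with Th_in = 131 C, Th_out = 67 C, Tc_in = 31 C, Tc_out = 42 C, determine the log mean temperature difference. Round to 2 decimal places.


dT1 = Th_in - Tc_out = 131 - 42 = 89
dT2 = Th_out - Tc_in = 67 - 31 = 36
LMTD = (dT1 - dT2) / ln(dT1/dT2)
LMTD = (89 - 36) / ln(89/36)
LMTD = 58.56 K


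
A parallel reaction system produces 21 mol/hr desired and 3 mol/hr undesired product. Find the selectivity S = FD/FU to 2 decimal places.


S = desired product rate / undesired product rate
S = 21 / 3
S = 7.00


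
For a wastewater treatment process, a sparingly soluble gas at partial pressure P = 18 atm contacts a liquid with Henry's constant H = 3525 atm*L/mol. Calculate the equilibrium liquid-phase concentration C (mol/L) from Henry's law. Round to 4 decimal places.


C = P / H
C = 18 / 3525
C = 0.0051 mol/L


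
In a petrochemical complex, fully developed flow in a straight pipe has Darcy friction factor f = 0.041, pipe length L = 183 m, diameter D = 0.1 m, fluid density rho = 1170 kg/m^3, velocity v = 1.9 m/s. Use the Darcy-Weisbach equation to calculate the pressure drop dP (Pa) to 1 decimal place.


dP = f * (L/D) * (rho*v^2/2)
dP = 0.041 * (183/0.1) * (1170*1.9^2/2)
L/D = 1830.0
rho*v^2/2 = 1170*3.61/2 = 2111.85
dP = 0.041 * 1830.0 * 2111.85
dP = 158452.1 Pa


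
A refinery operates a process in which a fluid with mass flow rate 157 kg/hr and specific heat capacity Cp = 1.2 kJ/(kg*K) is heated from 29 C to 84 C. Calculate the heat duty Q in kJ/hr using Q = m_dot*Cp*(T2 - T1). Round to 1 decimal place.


Q = m_dot * Cp * (T2 - T1)
Q = 157 * 1.2 * (84 - 29)
Q = 157 * 1.2 * 55
Q = 10362.0 kJ/hr


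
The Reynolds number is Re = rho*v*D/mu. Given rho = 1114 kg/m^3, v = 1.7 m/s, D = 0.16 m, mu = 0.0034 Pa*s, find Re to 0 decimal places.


Re = rho * v * D / mu
Re = 1114 * 1.7 * 0.16 / 0.0034
Re = 303.008 / 0.0034
Re = 89120


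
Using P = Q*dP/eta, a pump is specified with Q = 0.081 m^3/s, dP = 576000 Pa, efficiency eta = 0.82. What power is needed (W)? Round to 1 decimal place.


P = Q * dP / eta
P = 0.081 * 576000 / 0.82
P = 46656.0 / 0.82
P = 56897.6 W


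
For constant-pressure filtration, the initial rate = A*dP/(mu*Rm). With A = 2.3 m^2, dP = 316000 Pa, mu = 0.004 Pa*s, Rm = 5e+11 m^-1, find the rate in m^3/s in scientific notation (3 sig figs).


rate = A * dP / (mu * Rm)
rate = 2.3 * 316000 / (0.004 * 5e+11)
rate = 726800.0 / 2.000e+09
rate = 3.63e-04 m^3/s


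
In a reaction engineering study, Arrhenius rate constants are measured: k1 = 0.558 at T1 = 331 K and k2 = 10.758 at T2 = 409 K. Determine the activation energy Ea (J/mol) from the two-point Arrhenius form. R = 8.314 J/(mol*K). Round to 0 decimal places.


Ea = R * ln(k2/k1) / (1/T1 - 1/T2)
ln(k2/k1) = ln(10.758/0.558) = 2.959046
1/T1 - 1/T2 = 1/331 - 1/409 = 0.000576160261
Ea = 8.314 * 2.959046 / 0.000576160261
Ea = 42699 J/mol


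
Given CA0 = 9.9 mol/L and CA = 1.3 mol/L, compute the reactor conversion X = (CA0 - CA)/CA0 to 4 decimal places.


X = (CA0 - CA) / CA0
X = (9.9 - 1.3) / 9.9
X = 8.6 / 9.9
X = 0.8687


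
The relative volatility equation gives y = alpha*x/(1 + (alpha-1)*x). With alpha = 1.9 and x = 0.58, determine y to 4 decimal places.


y = alpha*x / (1 + (alpha-1)*x)
y = 1.9*0.58 / (1 + (1.9-1)*0.58)
y = 1.102 / (1 + 0.522)
y = 1.102 / 1.522
y = 0.7240


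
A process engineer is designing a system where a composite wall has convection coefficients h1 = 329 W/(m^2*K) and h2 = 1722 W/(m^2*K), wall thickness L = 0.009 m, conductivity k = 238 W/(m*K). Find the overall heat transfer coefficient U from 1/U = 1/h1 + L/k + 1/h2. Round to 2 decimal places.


1/U = 1/h1 + L/k + 1/h2
1/U = 1/329 + 0.009/238 + 1/1722
1/U = 0.0030395137 + 3.78151e-05 + 0.0005807201
1/U = 0.0036580489
U = 273.37 W/(m^2*K)


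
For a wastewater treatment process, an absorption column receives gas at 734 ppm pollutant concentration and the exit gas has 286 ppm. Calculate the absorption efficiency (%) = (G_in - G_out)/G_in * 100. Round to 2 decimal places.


Efficiency = (G_in - G_out) / G_in * 100%
Efficiency = (734 - 286) / 734 * 100
Efficiency = 448 / 734 * 100
Efficiency = 61.04%


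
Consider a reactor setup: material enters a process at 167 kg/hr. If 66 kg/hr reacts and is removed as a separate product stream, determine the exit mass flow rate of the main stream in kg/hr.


Steady-state mass balance on the main outlet: F_out = F_in - F_removed
F_out = 167 - 66
F_out = 101 kg/hr


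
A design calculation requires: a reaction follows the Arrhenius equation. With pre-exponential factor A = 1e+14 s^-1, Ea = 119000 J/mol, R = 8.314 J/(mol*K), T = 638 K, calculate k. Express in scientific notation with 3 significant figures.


k = A * exp(-Ea/(R*T))
k = 1e+14 * exp(-119000 / (8.314 * 638))
k = 1e+14 * exp(-22.434493)
k = 1.81e+04


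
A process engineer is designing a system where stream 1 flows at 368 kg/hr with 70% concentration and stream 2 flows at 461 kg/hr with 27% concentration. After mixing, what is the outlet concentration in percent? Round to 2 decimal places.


Mass balance on solute: F1*x1 + F2*x2 = F3*x3
F3 = F1 + F2 = 368 + 461 = 829 kg/hr
x3 = (F1*x1 + F2*x2)/F3
x3 = (368*0.7 + 461*0.27) / 829
x3 = 46.09%


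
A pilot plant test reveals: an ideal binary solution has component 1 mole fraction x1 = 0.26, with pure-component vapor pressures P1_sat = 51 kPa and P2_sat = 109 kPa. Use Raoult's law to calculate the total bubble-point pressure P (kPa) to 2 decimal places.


P = x1*P1_sat + x2*P2_sat
x2 = 1 - x1 = 1 - 0.26 = 0.74
P = 0.26*51 + 0.74*109
P = 13.26 + 80.66
P = 93.92 kPa


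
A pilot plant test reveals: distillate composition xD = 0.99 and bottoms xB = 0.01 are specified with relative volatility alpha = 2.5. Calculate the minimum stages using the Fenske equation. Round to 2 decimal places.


N_min = ln((xD*(1-xB))/(xB*(1-xD))) / ln(alpha)
Numerator inside ln: 0.9801 / 0.0001 = 9801.0
ln(9801.0) = 9.19024
ln(alpha) = ln(2.5) = 0.916291
N_min = 9.19024 / 0.916291 = 10.03


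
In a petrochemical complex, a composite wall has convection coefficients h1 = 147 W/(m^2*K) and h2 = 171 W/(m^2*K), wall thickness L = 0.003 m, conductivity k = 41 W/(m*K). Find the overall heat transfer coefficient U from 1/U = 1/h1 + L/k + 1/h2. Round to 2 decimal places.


1/U = 1/h1 + L/k + 1/h2
1/U = 1/147 + 0.003/41 + 1/171
1/U = 0.0068027211 + 7.31707e-05 + 0.0058479532
1/U = 0.012723845
U = 78.59 W/(m^2*K)


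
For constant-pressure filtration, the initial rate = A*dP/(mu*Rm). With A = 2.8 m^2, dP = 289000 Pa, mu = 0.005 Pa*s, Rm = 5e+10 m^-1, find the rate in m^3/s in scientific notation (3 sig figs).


rate = A * dP / (mu * Rm)
rate = 2.8 * 289000 / (0.005 * 5e+10)
rate = 809200.0 / 2.500e+08
rate = 3.24e-03 m^3/s


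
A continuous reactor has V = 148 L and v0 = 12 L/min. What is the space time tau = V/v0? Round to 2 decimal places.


tau = V / v0
tau = 148 / 12
tau = 12.33 min


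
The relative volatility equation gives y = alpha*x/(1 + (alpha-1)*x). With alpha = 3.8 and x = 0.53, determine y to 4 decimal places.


y = alpha*x / (1 + (alpha-1)*x)
y = 3.8*0.53 / (1 + (3.8-1)*0.53)
y = 2.014 / (1 + 1.484)
y = 2.014 / 2.484
y = 0.8108


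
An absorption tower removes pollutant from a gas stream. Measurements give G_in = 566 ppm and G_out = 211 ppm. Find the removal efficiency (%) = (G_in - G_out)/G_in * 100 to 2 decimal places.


Efficiency = (G_in - G_out) / G_in * 100%
Efficiency = (566 - 211) / 566 * 100
Efficiency = 355 / 566 * 100
Efficiency = 62.72%


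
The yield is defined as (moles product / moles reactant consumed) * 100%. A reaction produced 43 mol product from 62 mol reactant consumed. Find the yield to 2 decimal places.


Yield = (moles product / moles consumed) * 100%
Yield = (43 / 62) * 100
Yield = 0.6935 * 100
Yield = 69.35%


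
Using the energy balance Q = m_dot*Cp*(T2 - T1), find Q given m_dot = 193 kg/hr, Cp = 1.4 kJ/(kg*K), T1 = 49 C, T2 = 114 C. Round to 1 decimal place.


Q = m_dot * Cp * (T2 - T1)
Q = 193 * 1.4 * (114 - 49)
Q = 193 * 1.4 * 65
Q = 17563.0 kJ/hr


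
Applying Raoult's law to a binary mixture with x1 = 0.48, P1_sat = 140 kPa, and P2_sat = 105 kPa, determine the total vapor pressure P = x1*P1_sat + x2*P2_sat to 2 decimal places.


P = x1*P1_sat + x2*P2_sat
x2 = 1 - x1 = 1 - 0.48 = 0.52
P = 0.48*140 + 0.52*105
P = 67.2 + 54.6
P = 121.80 kPa


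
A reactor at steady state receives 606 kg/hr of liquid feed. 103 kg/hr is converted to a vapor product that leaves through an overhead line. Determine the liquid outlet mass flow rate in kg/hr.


Steady-state mass balance on the main outlet: F_out = F_in - F_removed
F_out = 606 - 103
F_out = 503 kg/hr


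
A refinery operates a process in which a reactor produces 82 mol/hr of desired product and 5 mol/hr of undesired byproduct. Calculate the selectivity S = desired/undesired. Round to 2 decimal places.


S = desired product rate / undesired product rate
S = 82 / 5
S = 16.40


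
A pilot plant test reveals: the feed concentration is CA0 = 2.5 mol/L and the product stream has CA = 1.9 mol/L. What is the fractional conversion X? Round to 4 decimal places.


X = (CA0 - CA) / CA0
X = (2.5 - 1.9) / 2.5
X = 0.6 / 2.5
X = 0.2400


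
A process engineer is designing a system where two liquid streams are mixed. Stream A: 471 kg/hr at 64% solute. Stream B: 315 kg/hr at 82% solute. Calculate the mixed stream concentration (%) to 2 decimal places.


Mass balance on solute: F1*x1 + F2*x2 = F3*x3
F3 = F1 + F2 = 471 + 315 = 786 kg/hr
x3 = (F1*x1 + F2*x2)/F3
x3 = (471*0.64 + 315*0.82) / 786
x3 = 71.21%


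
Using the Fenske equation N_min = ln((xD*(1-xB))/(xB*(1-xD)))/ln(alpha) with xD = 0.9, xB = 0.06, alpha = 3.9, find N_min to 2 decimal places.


N_min = ln((xD*(1-xB))/(xB*(1-xD))) / ln(alpha)
Numerator inside ln: 0.846 / 0.006 = 141.0
ln(141.0) = 4.94876
ln(alpha) = ln(3.9) = 1.360977
N_min = 4.94876 / 1.360977 = 3.64


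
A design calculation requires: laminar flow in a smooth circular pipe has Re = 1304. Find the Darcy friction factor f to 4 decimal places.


f = 64 / Re
f = 64 / 1304
f = 0.0491


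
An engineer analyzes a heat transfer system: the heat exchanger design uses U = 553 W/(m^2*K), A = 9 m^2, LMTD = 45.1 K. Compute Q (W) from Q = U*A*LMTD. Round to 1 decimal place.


Q = U * A * LMTD
Q = 553 * 9 * 45.1
Q = 224462.7 W


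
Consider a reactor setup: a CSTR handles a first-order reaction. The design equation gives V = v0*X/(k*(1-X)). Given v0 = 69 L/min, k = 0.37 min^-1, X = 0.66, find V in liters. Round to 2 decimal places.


V = v0 * X / (k * (1 - X))
V = 69 * 0.66 / (0.37 * (1 - 0.66))
V = 45.54 / (0.37 * 0.34)
V = 45.54 / 0.1258
V = 362.00 L


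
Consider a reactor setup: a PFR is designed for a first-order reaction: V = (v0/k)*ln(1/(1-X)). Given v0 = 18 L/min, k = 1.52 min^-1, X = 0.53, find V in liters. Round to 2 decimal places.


V = (v0/k) * ln(1/(1-X))
V = (18/1.52) * ln(1/(1-0.53))
V = 11.842105 * ln(2.12766)
V = 11.842105 * 0.755023
V = 8.94 L


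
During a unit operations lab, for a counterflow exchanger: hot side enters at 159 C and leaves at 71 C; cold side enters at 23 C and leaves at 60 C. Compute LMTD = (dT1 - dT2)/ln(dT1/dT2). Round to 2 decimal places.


dT1 = Th_in - Tc_out = 159 - 60 = 99
dT2 = Th_out - Tc_in = 71 - 23 = 48
LMTD = (dT1 - dT2) / ln(dT1/dT2)
LMTD = (99 - 48) / ln(99/48)
LMTD = 70.45 K


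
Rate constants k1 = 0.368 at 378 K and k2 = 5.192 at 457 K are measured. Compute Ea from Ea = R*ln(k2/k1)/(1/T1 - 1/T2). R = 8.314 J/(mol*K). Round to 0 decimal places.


Ea = R * ln(k2/k1) / (1/T1 - 1/T2)
ln(k2/k1) = ln(5.192/0.368) = 2.6467913
1/T1 - 1/T2 = 1/378 - 1/457 = 0.000457318838
Ea = 8.314 * 2.6467913 / 0.000457318838
Ea = 48118 J/mol


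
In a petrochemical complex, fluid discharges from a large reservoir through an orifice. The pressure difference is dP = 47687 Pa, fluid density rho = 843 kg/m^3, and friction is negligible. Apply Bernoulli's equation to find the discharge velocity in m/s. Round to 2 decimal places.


v = sqrt(2*dP/rho)
v = sqrt(2*47687/843)
v = sqrt(113.136418)
v = 10.64 m/s


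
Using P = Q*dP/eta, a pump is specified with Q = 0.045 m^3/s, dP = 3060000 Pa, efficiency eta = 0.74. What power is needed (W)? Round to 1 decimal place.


P = Q * dP / eta
P = 0.045 * 3060000 / 0.74
P = 137700.0 / 0.74
P = 186081.1 W


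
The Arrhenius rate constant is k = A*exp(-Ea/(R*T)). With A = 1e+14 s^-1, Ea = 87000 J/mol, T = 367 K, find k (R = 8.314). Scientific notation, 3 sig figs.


k = A * exp(-Ea/(R*T))
k = 1e+14 * exp(-87000 / (8.314 * 367))
k = 1e+14 * exp(-28.513017)
k = 4.14e+01


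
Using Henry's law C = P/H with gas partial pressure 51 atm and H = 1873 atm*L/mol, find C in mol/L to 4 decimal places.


C = P / H
C = 51 / 1873
C = 0.0272 mol/L


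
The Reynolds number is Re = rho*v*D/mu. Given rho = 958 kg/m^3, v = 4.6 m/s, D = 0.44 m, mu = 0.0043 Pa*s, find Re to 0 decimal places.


Re = rho * v * D / mu
Re = 958 * 4.6 * 0.44 / 0.0043
Re = 1938.992 / 0.0043
Re = 450928


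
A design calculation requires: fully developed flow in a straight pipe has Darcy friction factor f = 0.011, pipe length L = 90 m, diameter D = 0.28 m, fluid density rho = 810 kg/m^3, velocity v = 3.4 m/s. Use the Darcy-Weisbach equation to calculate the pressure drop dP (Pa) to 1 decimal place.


dP = f * (L/D) * (rho*v^2/2)
dP = 0.011 * (90/0.28) * (810*3.4^2/2)
L/D = 321.42857143
rho*v^2/2 = 810*11.56/2 = 4681.8
dP = 0.011 * 321.42857143 * 4681.8
dP = 16553.5 Pa


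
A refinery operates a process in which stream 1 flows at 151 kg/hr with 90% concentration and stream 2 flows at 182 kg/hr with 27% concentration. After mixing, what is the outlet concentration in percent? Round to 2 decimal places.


Mass balance on solute: F1*x1 + F2*x2 = F3*x3
F3 = F1 + F2 = 151 + 182 = 333 kg/hr
x3 = (F1*x1 + F2*x2)/F3
x3 = (151*0.9 + 182*0.27) / 333
x3 = 55.57%


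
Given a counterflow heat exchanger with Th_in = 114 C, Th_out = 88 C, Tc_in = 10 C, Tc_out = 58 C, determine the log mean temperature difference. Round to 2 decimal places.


dT1 = Th_in - Tc_out = 114 - 58 = 56
dT2 = Th_out - Tc_in = 88 - 10 = 78
LMTD = (dT1 - dT2) / ln(dT1/dT2)
LMTD = (56 - 78) / ln(56/78)
LMTD = 66.39 K


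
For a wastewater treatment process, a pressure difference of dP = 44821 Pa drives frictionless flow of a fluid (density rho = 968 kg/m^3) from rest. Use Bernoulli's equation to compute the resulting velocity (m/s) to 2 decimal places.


v = sqrt(2*dP/rho)
v = sqrt(2*44821/968)
v = sqrt(92.605372)
v = 9.62 m/s


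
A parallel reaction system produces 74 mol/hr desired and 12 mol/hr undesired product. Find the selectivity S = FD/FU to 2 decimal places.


S = desired product rate / undesired product rate
S = 74 / 12
S = 6.17


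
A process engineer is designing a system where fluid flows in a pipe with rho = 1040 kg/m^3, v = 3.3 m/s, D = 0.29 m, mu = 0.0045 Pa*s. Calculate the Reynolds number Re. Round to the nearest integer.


Re = rho * v * D / mu
Re = 1040 * 3.3 * 0.29 / 0.0045
Re = 995.28 / 0.0045
Re = 221173


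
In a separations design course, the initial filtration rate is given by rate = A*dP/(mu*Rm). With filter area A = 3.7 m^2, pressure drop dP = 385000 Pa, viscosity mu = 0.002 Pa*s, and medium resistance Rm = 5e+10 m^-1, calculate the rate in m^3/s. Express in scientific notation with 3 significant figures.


rate = A * dP / (mu * Rm)
rate = 3.7 * 385000 / (0.002 * 5e+10)
rate = 1424500.0 / 1.000e+08
rate = 1.42e-02 m^3/s


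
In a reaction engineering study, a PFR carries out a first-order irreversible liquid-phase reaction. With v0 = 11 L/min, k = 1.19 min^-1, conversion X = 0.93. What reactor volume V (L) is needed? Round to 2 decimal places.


V = (v0/k) * ln(1/(1-X))
V = (11/1.19) * ln(1/(1-0.93))
V = 9.243697 * ln(14.285714)
V = 9.243697 * 2.65926
V = 24.58 L


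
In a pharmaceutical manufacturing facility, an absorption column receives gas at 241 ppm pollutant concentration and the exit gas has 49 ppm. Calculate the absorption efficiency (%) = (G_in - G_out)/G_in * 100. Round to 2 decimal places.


Efficiency = (G_in - G_out) / G_in * 100%
Efficiency = (241 - 49) / 241 * 100
Efficiency = 192 / 241 * 100
Efficiency = 79.67%


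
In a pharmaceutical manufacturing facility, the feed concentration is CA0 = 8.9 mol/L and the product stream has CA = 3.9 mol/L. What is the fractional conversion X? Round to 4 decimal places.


X = (CA0 - CA) / CA0
X = (8.9 - 3.9) / 8.9
X = 5.0 / 8.9
X = 0.5618


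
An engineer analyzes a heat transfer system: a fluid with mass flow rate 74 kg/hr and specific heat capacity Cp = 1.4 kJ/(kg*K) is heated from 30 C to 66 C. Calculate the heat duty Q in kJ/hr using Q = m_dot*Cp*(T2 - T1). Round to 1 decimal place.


Q = m_dot * Cp * (T2 - T1)
Q = 74 * 1.4 * (66 - 30)
Q = 74 * 1.4 * 36
Q = 3729.6 kJ/hr


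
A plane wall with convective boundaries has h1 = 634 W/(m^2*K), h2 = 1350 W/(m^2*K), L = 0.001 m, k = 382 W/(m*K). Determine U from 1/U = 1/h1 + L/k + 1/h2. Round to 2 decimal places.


1/U = 1/h1 + L/k + 1/h2
1/U = 1/634 + 0.001/382 + 1/1350
1/U = 0.0015772871 + 2.6178e-06 + 0.0007407407
1/U = 0.0023206456
U = 430.91 W/(m^2*K)


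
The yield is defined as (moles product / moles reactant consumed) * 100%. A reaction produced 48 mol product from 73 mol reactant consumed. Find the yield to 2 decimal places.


Yield = (moles product / moles consumed) * 100%
Yield = (48 / 73) * 100
Yield = 0.6575 * 100
Yield = 65.75%


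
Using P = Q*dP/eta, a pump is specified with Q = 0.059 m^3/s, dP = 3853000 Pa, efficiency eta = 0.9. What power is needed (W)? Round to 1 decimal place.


P = Q * dP / eta
P = 0.059 * 3853000 / 0.9
P = 227327.0 / 0.9
P = 252585.6 W


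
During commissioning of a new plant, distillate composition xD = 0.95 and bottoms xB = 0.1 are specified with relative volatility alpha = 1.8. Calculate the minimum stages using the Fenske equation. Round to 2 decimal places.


N_min = ln((xD*(1-xB))/(xB*(1-xD))) / ln(alpha)
Numerator inside ln: 0.855 / 0.005 = 171.0
ln(171.0) = 5.141664
ln(alpha) = ln(1.8) = 0.587787
N_min = 5.141664 / 0.587787 = 8.75


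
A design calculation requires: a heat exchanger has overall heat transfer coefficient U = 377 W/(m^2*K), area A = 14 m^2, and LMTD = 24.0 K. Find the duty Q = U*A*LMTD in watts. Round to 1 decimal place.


Q = U * A * LMTD
Q = 377 * 14 * 24.0
Q = 126672.0 W


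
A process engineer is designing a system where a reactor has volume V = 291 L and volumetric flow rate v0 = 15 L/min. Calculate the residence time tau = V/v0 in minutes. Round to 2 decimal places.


tau = V / v0
tau = 291 / 15
tau = 19.40 min


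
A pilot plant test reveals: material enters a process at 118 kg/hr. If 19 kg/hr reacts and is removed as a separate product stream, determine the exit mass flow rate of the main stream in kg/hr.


Steady-state mass balance on the main outlet: F_out = F_in - F_removed
F_out = 118 - 19
F_out = 99 kg/hr


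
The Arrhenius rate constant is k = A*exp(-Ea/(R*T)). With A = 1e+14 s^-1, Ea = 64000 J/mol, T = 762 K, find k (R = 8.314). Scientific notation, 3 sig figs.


k = A * exp(-Ea/(R*T))
k = 1e+14 * exp(-64000 / (8.314 * 762))
k = 1e+14 * exp(-10.102177)
k = 4.10e+09


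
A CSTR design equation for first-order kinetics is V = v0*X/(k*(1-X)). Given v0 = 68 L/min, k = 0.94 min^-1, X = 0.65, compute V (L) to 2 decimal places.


V = v0 * X / (k * (1 - X))
V = 68 * 0.65 / (0.94 * (1 - 0.65))
V = 44.2 / (0.94 * 0.35)
V = 44.2 / 0.329
V = 134.35 L


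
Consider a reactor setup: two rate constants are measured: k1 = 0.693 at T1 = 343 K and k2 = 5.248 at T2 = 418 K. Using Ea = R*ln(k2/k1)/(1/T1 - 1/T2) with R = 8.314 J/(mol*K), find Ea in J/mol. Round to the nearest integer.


Ea = R * ln(k2/k1) / (1/T1 - 1/T2)
ln(k2/k1) = ln(5.248/0.693) = 2.0245723
1/T1 - 1/T2 = 1/343 - 1/418 = 0.000523107397
Ea = 8.314 * 2.0245723 / 0.000523107397
Ea = 32178 J/mol


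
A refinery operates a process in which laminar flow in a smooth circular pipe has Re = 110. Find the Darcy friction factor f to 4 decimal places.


f = 64 / Re
f = 64 / 110
f = 0.5818


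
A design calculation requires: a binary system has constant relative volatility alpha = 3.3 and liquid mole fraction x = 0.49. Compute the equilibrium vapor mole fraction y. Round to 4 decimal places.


y = alpha*x / (1 + (alpha-1)*x)
y = 3.3*0.49 / (1 + (3.3-1)*0.49)
y = 1.617 / (1 + 1.127)
y = 1.617 / 2.127
y = 0.7602


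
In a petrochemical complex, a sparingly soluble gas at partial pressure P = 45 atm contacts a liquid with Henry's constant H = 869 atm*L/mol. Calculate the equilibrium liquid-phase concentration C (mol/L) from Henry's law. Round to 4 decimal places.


C = P / H
C = 45 / 869
C = 0.0518 mol/L


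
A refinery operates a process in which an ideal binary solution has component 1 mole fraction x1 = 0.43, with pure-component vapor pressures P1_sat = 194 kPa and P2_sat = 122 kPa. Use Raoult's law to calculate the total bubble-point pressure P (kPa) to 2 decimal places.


P = x1*P1_sat + x2*P2_sat
x2 = 1 - x1 = 1 - 0.43 = 0.57
P = 0.43*194 + 0.57*122
P = 83.42 + 69.54
P = 152.96 kPa


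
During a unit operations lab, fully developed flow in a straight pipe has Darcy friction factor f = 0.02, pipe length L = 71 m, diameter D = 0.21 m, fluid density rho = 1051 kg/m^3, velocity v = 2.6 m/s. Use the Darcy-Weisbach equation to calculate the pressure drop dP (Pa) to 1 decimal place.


dP = f * (L/D) * (rho*v^2/2)
dP = 0.02 * (71/0.21) * (1051*2.6^2/2)
L/D = 338.0952381
rho*v^2/2 = 1051*6.76/2 = 3552.38
dP = 0.02 * 338.0952381 * 3552.38
dP = 24020.9 Pa


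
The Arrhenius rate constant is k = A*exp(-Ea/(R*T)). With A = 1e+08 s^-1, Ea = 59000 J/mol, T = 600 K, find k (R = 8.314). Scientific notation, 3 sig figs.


k = A * exp(-Ea/(R*T))
k = 1e+08 * exp(-59000 / (8.314 * 600))
k = 1e+08 * exp(-11.82744)
k = 7.30e+02


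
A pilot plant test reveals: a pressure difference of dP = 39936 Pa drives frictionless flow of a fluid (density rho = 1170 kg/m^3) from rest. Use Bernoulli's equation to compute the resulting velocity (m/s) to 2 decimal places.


v = sqrt(2*dP/rho)
v = sqrt(2*39936/1170)
v = sqrt(68.266667)
v = 8.26 m/s


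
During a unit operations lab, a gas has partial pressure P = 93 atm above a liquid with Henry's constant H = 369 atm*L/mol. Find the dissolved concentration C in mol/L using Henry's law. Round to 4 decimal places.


C = P / H
C = 93 / 369
C = 0.2520 mol/L


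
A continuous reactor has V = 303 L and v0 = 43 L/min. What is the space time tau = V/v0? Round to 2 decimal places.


tau = V / v0
tau = 303 / 43
tau = 7.05 min


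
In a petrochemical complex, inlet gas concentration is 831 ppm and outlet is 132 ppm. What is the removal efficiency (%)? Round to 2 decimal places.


Efficiency = (G_in - G_out) / G_in * 100%
Efficiency = (831 - 132) / 831 * 100
Efficiency = 699 / 831 * 100
Efficiency = 84.12%


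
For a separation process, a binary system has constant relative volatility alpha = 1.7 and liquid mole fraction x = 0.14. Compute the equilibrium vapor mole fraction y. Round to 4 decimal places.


y = alpha*x / (1 + (alpha-1)*x)
y = 1.7*0.14 / (1 + (1.7-1)*0.14)
y = 0.238 / (1 + 0.098)
y = 0.238 / 1.098
y = 0.2168


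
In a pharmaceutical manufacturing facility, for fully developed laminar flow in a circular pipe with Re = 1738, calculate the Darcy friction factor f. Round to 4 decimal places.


f = 64 / Re
f = 64 / 1738
f = 0.0368


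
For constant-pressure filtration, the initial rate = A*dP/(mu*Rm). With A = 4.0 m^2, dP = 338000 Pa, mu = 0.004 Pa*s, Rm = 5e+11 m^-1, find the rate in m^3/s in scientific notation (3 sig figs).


rate = A * dP / (mu * Rm)
rate = 4.0 * 338000 / (0.004 * 5e+11)
rate = 1352000.0 / 2.000e+09
rate = 6.76e-04 m^3/s


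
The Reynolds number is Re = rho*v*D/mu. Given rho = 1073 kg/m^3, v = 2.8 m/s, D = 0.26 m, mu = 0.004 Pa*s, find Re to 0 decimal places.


Re = rho * v * D / mu
Re = 1073 * 2.8 * 0.26 / 0.004
Re = 781.144 / 0.004
Re = 195286


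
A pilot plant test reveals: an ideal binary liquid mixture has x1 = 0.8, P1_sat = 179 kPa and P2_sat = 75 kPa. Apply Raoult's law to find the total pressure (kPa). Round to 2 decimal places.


P = x1*P1_sat + x2*P2_sat
x2 = 1 - x1 = 1 - 0.8 = 0.2
P = 0.8*179 + 0.2*75
P = 143.2 + 15.0
P = 158.20 kPa


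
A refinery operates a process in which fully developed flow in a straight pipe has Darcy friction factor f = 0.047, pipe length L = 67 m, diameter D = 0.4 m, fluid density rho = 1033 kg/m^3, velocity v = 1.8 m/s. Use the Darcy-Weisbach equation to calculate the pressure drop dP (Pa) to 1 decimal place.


dP = f * (L/D) * (rho*v^2/2)
dP = 0.047 * (67/0.4) * (1033*1.8^2/2)
L/D = 167.5
rho*v^2/2 = 1033*3.24/2 = 1673.46
dP = 0.047 * 167.5 * 1673.46
dP = 13174.3 Pa


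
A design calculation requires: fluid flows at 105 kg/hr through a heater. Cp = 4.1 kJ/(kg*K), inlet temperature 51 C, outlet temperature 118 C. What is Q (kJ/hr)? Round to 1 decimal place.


Q = m_dot * Cp * (T2 - T1)
Q = 105 * 4.1 * (118 - 51)
Q = 105 * 4.1 * 67
Q = 28843.5 kJ/hr


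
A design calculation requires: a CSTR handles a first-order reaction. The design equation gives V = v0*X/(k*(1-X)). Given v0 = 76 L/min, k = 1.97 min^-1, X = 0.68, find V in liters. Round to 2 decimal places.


V = v0 * X / (k * (1 - X))
V = 76 * 0.68 / (1.97 * (1 - 0.68))
V = 51.68 / (1.97 * 0.32)
V = 51.68 / 0.6304
V = 81.98 L


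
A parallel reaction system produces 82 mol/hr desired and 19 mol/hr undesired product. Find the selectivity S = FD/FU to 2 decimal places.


S = desired product rate / undesired product rate
S = 82 / 19
S = 4.32


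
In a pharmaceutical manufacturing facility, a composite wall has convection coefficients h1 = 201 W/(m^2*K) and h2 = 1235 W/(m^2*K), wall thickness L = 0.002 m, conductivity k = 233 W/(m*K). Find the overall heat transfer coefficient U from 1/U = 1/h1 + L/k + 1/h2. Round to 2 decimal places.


1/U = 1/h1 + L/k + 1/h2
1/U = 1/201 + 0.002/233 + 1/1235
1/U = 0.0049751244 + 8.5837e-06 + 0.0008097166
1/U = 0.0057934247
U = 172.61 W/(m^2*K)


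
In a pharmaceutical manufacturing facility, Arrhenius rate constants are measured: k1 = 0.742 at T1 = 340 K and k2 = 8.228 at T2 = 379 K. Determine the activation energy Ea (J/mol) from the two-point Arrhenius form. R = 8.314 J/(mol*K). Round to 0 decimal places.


Ea = R * ln(k2/k1) / (1/T1 - 1/T2)
ln(k2/k1) = ln(8.228/0.742) = 2.405949
1/T1 - 1/T2 = 1/340 - 1/379 = 0.000302654043
Ea = 8.314 * 2.405949 / 0.000302654043
Ea = 66092 J/mol


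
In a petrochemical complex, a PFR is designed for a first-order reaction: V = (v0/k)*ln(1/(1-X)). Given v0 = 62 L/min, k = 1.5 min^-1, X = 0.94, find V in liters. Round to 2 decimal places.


V = (v0/k) * ln(1/(1-X))
V = (62/1.5) * ln(1/(1-0.94))
V = 41.333333 * ln(16.666667)
V = 41.333333 * 2.813411
V = 116.29 L
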